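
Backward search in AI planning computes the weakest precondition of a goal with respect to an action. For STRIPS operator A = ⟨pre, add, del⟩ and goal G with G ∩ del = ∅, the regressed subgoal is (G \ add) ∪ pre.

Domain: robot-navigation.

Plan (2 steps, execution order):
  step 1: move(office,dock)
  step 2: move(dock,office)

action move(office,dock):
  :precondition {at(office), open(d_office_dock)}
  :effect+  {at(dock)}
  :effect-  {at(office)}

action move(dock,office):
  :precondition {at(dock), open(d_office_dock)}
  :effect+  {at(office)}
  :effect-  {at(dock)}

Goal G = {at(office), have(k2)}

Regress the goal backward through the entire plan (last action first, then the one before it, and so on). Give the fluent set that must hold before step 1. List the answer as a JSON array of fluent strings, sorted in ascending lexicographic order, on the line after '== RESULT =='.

Work backward from the goal:
  through step 2 (move(dock,office)): drop {at(office)}, keep {have(k2)}, require {at(dock), open(d_office_dock)}
    → {at(dock), have(k2), open(d_office_dock)}
  through step 1 (move(office,dock)): drop {at(dock)}, keep {have(k2), open(d_office_dock)}, require {at(office), open(d_office_dock)}
    → {at(office), have(k2), open(d_office_dock)}

== RESULT ==
["at(office)", "have(k2)", "open(d_office_dock)"]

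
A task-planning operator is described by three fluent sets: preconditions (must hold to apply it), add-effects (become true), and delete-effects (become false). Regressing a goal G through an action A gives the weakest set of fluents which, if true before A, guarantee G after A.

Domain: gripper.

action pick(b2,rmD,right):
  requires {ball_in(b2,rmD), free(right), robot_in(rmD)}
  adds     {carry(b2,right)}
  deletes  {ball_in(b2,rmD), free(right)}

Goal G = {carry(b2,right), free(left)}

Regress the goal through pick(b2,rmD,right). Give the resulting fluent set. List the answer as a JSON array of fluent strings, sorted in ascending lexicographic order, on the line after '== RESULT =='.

Regress:
  G ∩ del = {}  (empty — regression defined)
  G \ add = {carry(b2,right), free(left)} \ {carry(b2,right)} = {free(left)}
  ∪ pre   = {free(left)} ∪ {ball_in(b2,rmD), free(right), robot_in(rmD)}
          = {ball_in(b2,rmD), free(left), free(right), robot_in(rmD)}

== RESULT ==
["ball_in(b2,rmD)", "free(left)", "free(right)", "robot_in(rmD)"]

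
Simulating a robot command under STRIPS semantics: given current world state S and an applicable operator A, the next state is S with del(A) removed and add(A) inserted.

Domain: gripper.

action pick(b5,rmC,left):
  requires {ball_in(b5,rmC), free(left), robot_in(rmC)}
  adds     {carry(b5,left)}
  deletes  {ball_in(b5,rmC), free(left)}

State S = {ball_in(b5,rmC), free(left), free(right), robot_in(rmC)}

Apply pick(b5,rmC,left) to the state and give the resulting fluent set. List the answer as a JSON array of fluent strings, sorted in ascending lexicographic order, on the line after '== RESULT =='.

Compute (S \ del) ∪ add:
  pre ⊆ S: {ball_in(b5,rmC), free(left), robot_in(rmC)} ⊆ S  — applicable
  S \ del = {free(right), robot_in(rmC)}
  ∪ add   = {carry(b5,left), free(right), robot_in(rmC)}

== RESULT ==
["carry(b5,left)", "free(right)", "robot_in(rmC)"]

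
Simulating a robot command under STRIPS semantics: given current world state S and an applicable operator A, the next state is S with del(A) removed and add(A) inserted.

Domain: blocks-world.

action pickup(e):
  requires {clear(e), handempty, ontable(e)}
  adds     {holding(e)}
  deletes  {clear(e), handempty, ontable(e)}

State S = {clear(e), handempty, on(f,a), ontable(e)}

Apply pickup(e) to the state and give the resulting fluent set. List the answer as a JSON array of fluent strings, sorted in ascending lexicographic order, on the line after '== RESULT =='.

Compute (S \ del) ∪ add:
  pre ⊆ S: {clear(e), handempty, ontable(e)} ⊆ S  — applicable
  S \ del = {on(f,a)}
  ∪ add   = {holding(e), on(f,a)}

== RESULT ==
["holding(e)", "on(f,a)"]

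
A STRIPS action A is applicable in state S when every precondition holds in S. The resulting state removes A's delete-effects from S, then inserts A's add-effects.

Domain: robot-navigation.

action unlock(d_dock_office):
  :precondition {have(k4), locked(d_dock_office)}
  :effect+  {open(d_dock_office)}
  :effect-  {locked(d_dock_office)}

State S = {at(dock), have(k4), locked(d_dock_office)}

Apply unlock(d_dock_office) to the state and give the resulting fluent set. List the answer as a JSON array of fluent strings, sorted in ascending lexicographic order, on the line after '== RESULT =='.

Progress:
  pre ⊆ S: {have(k4), locked(d_dock_office)} ⊆ S  — applicable
  S \ del = {at(dock), have(k4)}
  ∪ add   = {at(dock), have(k4), open(d_dock_office)}

== RESULT ==
["at(dock)", "have(k4)", "open(d_dock_office)"]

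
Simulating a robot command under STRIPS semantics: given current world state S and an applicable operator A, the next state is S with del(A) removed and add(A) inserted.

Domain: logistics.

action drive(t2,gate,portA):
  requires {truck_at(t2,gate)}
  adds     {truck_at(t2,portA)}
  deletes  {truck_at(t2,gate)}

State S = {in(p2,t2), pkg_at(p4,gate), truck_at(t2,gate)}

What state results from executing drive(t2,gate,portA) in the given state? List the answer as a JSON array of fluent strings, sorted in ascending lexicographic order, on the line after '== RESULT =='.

Compute (S \ del) ∪ add:
  pre ⊆ S: {truck_at(t2,gate)} ⊆ S  — applicable
  S \ del = {in(p2,t2), pkg_at(p4,gate)}
  ∪ add   = {in(p2,t2), pkg_at(p4,gate), truck_at(t2,portA)}

== RESULT ==
["in(p2,t2)", "pkg_at(p4,gate)", "truck_at(t2,portA)"]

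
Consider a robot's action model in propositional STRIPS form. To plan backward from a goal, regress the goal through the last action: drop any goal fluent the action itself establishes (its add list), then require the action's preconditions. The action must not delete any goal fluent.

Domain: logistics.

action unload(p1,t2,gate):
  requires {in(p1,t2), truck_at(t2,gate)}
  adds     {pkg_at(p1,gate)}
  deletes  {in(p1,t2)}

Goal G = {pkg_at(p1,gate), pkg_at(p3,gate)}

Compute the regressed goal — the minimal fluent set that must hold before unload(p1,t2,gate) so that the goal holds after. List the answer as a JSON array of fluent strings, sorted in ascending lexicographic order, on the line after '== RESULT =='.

Compute (G \ add) ∪ pre:
  G ∩ del = {}  (empty — regression defined)
  G \ add = {pkg_at(p1,gate), pkg_at(p3,gate)} \ {pkg_at(p1,gate)} = {pkg_at(p3,gate)}
  ∪ pre   = {pkg_at(p3,gate)} ∪ {in(p1,t2), truck_at(t2,gate)}
          = {in(p1,t2), pkg_at(p3,gate), truck_at(t2,gate)}

== RESULT ==
["in(p1,t2)", "pkg_at(p3,gate)", "truck_at(t2,gate)"]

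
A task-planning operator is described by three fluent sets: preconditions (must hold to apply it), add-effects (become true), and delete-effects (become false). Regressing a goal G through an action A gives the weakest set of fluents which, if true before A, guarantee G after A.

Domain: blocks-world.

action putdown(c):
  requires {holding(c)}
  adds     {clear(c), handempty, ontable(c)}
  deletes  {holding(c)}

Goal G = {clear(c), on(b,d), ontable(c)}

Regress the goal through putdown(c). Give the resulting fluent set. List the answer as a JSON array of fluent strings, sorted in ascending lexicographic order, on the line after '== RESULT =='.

Regress:
  G ∩ del = {}  (empty — regression defined)
  G \ add = {clear(c), on(b,d), ontable(c)} \ {clear(c), handempty, ontable(c)} = {on(b,d)}
  ∪ pre   = {on(b,d)} ∪ {holding(c)}
          = {holding(c), on(b,d)}

== RESULT ==
["holding(c)", "on(b,d)"]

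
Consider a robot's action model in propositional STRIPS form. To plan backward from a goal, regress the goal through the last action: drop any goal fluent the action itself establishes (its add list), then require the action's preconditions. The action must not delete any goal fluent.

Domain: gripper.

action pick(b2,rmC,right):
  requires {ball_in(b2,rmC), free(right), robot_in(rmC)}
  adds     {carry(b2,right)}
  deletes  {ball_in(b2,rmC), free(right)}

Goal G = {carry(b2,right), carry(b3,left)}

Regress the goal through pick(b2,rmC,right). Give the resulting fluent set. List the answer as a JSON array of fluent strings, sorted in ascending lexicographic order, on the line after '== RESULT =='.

Compute (G \ add) ∪ pre:
  G ∩ del = {}  (empty — regression defined)
  G \ add = {carry(b2,right), carry(b3,left)} \ {carry(b2,right)} = {carry(b3,left)}
  ∪ pre   = {carry(b3,left)} ∪ {ball_in(b2,rmC), free(right), robot_in(rmC)}
          = {ball_in(b2,rmC), carry(b3,left), free(right), robot_in(rmC)}

== RESULT ==
["ball_in(b2,rmC)", "carry(b3,left)", "free(right)", "robot_in(rmC)"]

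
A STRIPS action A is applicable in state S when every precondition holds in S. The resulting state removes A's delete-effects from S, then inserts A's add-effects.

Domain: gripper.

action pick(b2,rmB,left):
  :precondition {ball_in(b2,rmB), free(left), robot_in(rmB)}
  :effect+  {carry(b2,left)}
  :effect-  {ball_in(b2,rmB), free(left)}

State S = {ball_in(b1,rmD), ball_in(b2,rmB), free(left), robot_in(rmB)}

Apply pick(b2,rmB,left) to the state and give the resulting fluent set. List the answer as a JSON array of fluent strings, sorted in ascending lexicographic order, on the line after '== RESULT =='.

Progress:
  pre ⊆ S: {ball_in(b2,rmB), free(left), robot_in(rmB)} ⊆ S  — applicable
  S \ del = {ball_in(b1,rmD), robot_in(rmB)}
  ∪ add   = {ball_in(b1,rmD), carry(b2,left), robot_in(rmB)}

== RESULT ==
["ball_in(b1,rmD)", "carry(b2,left)", "robot_in(rmB)"]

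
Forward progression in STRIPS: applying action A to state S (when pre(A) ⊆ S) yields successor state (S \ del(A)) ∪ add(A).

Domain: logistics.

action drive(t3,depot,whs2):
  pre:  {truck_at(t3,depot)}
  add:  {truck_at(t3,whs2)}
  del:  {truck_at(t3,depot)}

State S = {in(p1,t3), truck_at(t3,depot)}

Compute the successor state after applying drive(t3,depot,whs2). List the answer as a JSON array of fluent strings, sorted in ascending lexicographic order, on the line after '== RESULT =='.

Progress:
  pre ⊆ S: {truck_at(t3,depot)} ⊆ S  — applicable
  S \ del = {in(p1,t3)}
  ∪ add   = {in(p1,t3), truck_at(t3,whs2)}

== RESULT ==
["in(p1,t3)", "truck_at(t3,whs2)"]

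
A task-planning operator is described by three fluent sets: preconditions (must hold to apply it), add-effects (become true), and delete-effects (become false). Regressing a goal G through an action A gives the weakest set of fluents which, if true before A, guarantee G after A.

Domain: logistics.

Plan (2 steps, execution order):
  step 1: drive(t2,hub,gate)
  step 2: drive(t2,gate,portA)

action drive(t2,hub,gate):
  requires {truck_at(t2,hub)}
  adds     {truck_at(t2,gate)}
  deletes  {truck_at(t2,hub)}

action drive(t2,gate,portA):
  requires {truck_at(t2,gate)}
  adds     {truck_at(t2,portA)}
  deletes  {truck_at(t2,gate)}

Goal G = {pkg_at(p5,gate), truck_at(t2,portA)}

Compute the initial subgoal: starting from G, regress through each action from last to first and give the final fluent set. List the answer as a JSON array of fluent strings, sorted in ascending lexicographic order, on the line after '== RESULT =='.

Regress step by step:
  through step 2 (drive(t2,gate,portA)): drop {truck_at(t2,portA)}, keep {pkg_at(p5,gate)}, require {truck_at(t2,gate)}
    → {pkg_at(p5,gate), truck_at(t2,gate)}
  through step 1 (drive(t2,hub,gate)): drop {truck_at(t2,gate)}, keep {pkg_at(p5,gate)}, require {truck_at(t2,hub)}
    → {pkg_at(p5,gate), truck_at(t2,hub)}

== RESULT ==
["pkg_at(p5,gate)", "truck_at(t2,hub)"]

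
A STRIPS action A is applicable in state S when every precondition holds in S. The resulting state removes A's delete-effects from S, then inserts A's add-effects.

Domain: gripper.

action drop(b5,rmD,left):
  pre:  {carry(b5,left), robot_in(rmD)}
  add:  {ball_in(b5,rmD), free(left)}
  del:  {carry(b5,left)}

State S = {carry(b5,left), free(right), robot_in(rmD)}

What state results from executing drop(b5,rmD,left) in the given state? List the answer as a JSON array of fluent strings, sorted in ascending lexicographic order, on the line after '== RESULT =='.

Progress:
  pre ⊆ S: {carry(b5,left), robot_in(rmD)} ⊆ S  — applicable
  S \ del = {free(right), robot_in(rmD)}
  ∪ add   = {ball_in(b5,rmD), free(left), free(right), robot_in(rmD)}

== RESULT ==
["ball_in(b5,rmD)", "free(left)", "free(right)", "robot_in(rmD)"]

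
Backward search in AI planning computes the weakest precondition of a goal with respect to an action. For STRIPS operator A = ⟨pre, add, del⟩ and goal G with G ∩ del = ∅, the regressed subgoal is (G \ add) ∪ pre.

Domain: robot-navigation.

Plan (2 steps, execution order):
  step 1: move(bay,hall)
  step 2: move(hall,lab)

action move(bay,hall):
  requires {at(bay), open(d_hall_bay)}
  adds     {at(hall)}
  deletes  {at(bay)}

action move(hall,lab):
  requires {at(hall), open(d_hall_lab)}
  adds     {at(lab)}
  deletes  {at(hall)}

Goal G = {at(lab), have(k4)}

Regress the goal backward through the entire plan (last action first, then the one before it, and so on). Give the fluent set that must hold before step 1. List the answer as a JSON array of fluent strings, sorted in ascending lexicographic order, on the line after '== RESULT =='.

Regress step by step:
  through step 2 (move(hall,lab)): drop {at(lab)}, keep {have(k4)}, require {at(hall), open(d_hall_lab)}
    → {at(hall), have(k4), open(d_hall_lab)}
  through step 1 (move(bay,hall)): drop {at(hall)}, keep {have(k4), open(d_hall_lab)}, require {at(bay), open(d_hall_bay)}
    → {at(bay), have(k4), open(d_hall_bay), open(d_hall_lab)}

== RESULT ==
["at(bay)", "have(k4)", "open(d_hall_bay)", "open(d_hall_lab)"]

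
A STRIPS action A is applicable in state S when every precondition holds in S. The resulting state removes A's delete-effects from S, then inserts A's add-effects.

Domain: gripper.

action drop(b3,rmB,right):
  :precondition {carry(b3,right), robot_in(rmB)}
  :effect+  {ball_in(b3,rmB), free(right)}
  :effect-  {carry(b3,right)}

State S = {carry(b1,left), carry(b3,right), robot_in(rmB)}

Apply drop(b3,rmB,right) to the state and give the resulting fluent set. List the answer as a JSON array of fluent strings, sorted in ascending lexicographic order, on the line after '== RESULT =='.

Compute (S \ del) ∪ add:
  pre ⊆ S: {carry(b3,right), robot_in(rmB)} ⊆ S  — applicable
  S \ del = {carry(b1,left), robot_in(rmB)}
  ∪ add   = {ball_in(b3,rmB), carry(b1,left), free(right), robot_in(rmB)}

== RESULT ==
["ball_in(b3,rmB)", "carry(b1,left)", "free(right)", "robot_in(rmB)"]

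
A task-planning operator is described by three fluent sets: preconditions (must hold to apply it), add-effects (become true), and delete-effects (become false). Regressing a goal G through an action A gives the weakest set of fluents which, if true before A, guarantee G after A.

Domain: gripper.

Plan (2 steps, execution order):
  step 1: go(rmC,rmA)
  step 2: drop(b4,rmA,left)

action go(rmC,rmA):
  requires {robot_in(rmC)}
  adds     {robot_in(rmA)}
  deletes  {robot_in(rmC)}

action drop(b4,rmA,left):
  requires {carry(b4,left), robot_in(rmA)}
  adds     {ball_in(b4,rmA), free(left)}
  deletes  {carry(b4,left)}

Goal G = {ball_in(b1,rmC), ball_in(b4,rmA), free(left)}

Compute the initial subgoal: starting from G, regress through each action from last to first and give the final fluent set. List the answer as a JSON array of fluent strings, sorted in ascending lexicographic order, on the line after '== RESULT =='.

Regress step by step:
  through step 2 (drop(b4,rmA,left)): drop {ball_in(b4,rmA), free(left)}, keep {ball_in(b1,rmC)}, require {carry(b4,left), robot_in(rmA)}
    → {ball_in(b1,rmC), carry(b4,left), robot_in(rmA)}
  through step 1 (go(rmC,rmA)): drop {robot_in(rmA)}, keep {ball_in(b1,rmC), carry(b4,left)}, require {robot_in(rmC)}
    → {ball_in(b1,rmC), carry(b4,left), robot_in(rmC)}

== RESULT ==
["ball_in(b1,rmC)", "carry(b4,left)", "robot_in(rmC)"]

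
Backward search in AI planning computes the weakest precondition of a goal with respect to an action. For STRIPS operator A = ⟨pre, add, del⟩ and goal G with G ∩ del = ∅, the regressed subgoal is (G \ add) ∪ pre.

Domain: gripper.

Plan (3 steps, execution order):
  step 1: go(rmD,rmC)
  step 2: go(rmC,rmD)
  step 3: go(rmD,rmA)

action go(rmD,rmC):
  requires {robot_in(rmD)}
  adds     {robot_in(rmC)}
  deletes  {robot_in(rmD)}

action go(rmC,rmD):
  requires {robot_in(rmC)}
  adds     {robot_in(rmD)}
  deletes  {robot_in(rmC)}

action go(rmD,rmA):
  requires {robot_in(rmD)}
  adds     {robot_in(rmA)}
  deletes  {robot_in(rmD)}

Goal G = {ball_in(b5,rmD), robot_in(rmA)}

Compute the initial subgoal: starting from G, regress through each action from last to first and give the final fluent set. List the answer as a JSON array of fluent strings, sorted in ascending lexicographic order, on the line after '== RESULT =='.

Regress step by step:
  through step 3 (go(rmD,rmA)): drop {robot_in(rmA)}, keep {ball_in(b5,rmD)}, require {robot_in(rmD)}
    → {ball_in(b5,rmD), robot_in(rmD)}
  through step 2 (go(rmC,rmD)): drop {robot_in(rmD)}, keep {ball_in(b5,rmD)}, require {robot_in(rmC)}
    → {ball_in(b5,rmD), robot_in(rmC)}
  through step 1 (go(rmD,rmC)): drop {robot_in(rmC)}, keep {ball_in(b5,rmD)}, require {robot_in(rmD)}
    → {ball_in(b5,rmD), robot_in(rmD)}

== RESULT ==
["ball_in(b5,rmD)", "robot_in(rmD)"]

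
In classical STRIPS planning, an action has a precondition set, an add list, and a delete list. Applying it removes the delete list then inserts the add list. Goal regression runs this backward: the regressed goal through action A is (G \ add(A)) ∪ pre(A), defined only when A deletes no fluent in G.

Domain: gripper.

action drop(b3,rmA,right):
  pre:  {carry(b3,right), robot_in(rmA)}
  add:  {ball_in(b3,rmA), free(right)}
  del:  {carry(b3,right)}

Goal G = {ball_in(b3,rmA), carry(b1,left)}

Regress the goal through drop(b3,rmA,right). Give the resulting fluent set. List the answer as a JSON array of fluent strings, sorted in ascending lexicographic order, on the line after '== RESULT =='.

Compute (G \ add) ∪ pre:
  G ∩ del = {}  (empty — regression defined)
  G \ add = {ball_in(b3,rmA), carry(b1,left)} \ {ball_in(b3,rmA), free(right)} = {carry(b1,left)}
  ∪ pre   = {carry(b1,left)} ∪ {carry(b3,right), robot_in(rmA)}
          = {carry(b1,left), carry(b3,right), robot_in(rmA)}

== RESULT ==
["carry(b1,left)", "carry(b3,right)", "robot_in(rmA)"]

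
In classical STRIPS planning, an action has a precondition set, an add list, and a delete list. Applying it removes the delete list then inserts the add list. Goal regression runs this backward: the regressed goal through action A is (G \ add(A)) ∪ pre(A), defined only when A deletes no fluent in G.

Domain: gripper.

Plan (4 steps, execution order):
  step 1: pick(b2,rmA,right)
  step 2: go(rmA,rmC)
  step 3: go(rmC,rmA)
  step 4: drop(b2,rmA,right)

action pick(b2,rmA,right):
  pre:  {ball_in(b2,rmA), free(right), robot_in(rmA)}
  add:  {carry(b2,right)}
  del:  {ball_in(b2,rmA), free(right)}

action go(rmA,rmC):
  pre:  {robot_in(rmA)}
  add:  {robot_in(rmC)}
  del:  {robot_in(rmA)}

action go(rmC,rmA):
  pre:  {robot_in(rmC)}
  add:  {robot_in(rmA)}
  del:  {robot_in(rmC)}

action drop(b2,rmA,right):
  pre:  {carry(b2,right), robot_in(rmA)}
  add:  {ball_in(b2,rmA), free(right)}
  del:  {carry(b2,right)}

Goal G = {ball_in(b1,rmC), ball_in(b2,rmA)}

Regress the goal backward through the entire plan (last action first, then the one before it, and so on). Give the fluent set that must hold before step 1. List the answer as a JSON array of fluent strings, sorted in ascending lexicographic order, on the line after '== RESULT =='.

Regress step by step:
  through step 4 (drop(b2,rmA,right)): drop {ball_in(b2,rmA)}, keep {ball_in(b1,rmC)}, require {carry(b2,right), robot_in(rmA)}
    → {ball_in(b1,rmC), carry(b2,right), robot_in(rmA)}
  through step 3 (go(rmC,rmA)): drop {robot_in(rmA)}, keep {ball_in(b1,rmC), carry(b2,right)}, require {robot_in(rmC)}
    → {ball_in(b1,rmC), carry(b2,right), robot_in(rmC)}
  through step 2 (go(rmA,rmC)): drop {robot_in(rmC)}, keep {ball_in(b1,rmC), carry(b2,right)}, require {robot_in(rmA)}
    → {ball_in(b1,rmC), carry(b2,right), robot_in(rmA)}
  through step 1 (pick(b2,rmA,right)): drop {carry(b2,right)}, keep {ball_in(b1,rmC), robot_in(rmA)}, require {ball_in(b2,rmA), free(right), robot_in(rmA)}
    → {ball_in(b1,rmC), ball_in(b2,rmA), free(right), robot_in(rmA)}

== RESULT ==
["ball_in(b1,rmC)", "ball_in(b2,rmA)", "free(right)", "robot_in(rmA)"]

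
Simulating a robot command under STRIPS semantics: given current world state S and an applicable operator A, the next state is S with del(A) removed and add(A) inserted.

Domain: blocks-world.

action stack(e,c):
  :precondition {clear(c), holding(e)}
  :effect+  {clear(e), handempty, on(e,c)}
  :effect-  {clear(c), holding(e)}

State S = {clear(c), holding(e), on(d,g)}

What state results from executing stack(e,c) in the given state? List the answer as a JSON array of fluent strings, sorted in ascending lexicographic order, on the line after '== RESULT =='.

Progress:
  pre ⊆ S: {clear(c), holding(e)} ⊆ S  — applicable
  S \ del = {on(d,g)}
  ∪ add   = {clear(e), handempty, on(d,g), on(e,c)}

== RESULT ==
["clear(e)", "handempty", "on(d,g)", "on(e,c)"]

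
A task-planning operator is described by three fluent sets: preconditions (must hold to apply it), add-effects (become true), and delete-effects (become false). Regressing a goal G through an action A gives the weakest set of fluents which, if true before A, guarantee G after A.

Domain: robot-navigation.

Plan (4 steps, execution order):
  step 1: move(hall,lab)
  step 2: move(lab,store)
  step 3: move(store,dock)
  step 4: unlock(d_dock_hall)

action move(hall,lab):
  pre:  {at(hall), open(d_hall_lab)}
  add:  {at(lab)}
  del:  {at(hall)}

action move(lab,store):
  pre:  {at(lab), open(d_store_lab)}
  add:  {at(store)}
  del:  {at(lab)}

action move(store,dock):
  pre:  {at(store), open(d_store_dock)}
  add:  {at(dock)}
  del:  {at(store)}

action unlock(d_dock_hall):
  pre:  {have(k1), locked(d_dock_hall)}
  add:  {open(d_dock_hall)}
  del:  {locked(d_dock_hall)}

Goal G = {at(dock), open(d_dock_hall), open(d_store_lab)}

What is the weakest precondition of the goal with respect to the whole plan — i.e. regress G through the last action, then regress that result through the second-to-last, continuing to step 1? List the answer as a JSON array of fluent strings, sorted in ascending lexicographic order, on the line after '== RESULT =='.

Work backward from the goal:
  through step 4 (unlock(d_dock_hall)): drop {open(d_dock_hall)}, keep {at(dock), open(d_store_lab)}, require {have(k1), locked(d_dock_hall)}
    → {at(dock), have(k1), locked(d_dock_hall), open(d_store_lab)}
  through step 3 (move(store,dock)): drop {at(dock)}, keep {have(k1), locked(d_dock_hall), open(d_store_lab)}, require {at(store), open(d_store_dock)}
    → {at(store), have(k1), locked(d_dock_hall), open(d_store_dock), open(d_store_lab)}
  through step 2 (move(lab,store)): drop {at(store)}, keep {have(k1), locked(d_dock_hall), open(d_store_dock), open(d_store_lab)}, require {at(lab), open(d_store_lab)}
    → {at(lab), have(k1), locked(d_dock_hall), open(d_store_dock), open(d_store_lab)}
  through step 1 (move(hall,lab)): drop {at(lab)}, keep {have(k1), locked(d_dock_hall), open(d_store_dock), open(d_store_lab)}, require {at(hall), open(d_hall_lab)}
    → {at(hall), have(k1), locked(d_dock_hall), open(d_hall_lab), open(d_store_dock), open(d_store_lab)}

== RESULT ==
["at(hall)", "have(k1)", "locked(d_dock_hall)", "open(d_hall_lab)", "open(d_store_dock)", "open(d_store_lab)"]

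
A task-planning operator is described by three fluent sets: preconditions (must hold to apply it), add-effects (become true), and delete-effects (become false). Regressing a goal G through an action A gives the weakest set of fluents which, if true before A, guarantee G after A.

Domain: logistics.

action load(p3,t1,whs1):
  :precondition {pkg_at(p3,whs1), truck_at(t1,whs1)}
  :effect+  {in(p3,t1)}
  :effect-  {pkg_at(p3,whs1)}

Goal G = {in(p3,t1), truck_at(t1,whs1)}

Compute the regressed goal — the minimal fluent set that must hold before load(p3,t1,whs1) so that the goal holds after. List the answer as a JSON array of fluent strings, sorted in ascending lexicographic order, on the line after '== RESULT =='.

Regress:
  G ∩ del = {}  (empty — regression defined)
  G \ add = {in(p3,t1), truck_at(t1,whs1)} \ {in(p3,t1)} = {truck_at(t1,whs1)}
  ∪ pre   = {truck_at(t1,whs1)} ∪ {pkg_at(p3,whs1), truck_at(t1,whs1)}
          = {pkg_at(p3,whs1), truck_at(t1,whs1)}

== RESULT ==
["pkg_at(p3,whs1)", "truck_at(t1,whs1)"]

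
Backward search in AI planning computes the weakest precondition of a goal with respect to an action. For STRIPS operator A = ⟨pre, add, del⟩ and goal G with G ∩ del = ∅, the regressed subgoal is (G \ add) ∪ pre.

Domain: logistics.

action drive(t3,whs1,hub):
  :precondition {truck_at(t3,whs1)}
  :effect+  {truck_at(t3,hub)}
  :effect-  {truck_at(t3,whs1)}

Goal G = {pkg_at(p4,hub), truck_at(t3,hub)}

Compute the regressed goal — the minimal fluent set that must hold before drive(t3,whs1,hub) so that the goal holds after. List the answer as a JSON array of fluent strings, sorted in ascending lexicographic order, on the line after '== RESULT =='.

Compute (G \ add) ∪ pre:
  G ∩ del = {}  (empty — regression defined)
  G \ add = {pkg_at(p4,hub), truck_at(t3,hub)} \ {truck_at(t3,hub)} = {pkg_at(p4,hub)}
  ∪ pre   = {pkg_at(p4,hub)} ∪ {truck_at(t3,whs1)}
          = {pkg_at(p4,hub), truck_at(t3,whs1)}

== RESULT ==
["pkg_at(p4,hub)", "truck_at(t3,whs1)"]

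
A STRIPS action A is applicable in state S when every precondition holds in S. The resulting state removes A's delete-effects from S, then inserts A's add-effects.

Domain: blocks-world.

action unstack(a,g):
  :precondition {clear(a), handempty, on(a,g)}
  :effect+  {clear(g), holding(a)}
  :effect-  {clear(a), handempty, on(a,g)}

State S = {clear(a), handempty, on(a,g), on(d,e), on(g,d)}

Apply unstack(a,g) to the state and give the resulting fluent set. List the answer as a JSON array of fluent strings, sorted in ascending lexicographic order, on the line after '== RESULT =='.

Compute (S \ del) ∪ add:
  pre ⊆ S: {clear(a), handempty, on(a,g)} ⊆ S  — applicable
  S \ del = {on(d,e), on(g,d)}
  ∪ add   = {clear(g), holding(a), on(d,e), on(g,d)}

== RESULT ==
["clear(g)", "holding(a)", "on(d,e)", "on(g,d)"]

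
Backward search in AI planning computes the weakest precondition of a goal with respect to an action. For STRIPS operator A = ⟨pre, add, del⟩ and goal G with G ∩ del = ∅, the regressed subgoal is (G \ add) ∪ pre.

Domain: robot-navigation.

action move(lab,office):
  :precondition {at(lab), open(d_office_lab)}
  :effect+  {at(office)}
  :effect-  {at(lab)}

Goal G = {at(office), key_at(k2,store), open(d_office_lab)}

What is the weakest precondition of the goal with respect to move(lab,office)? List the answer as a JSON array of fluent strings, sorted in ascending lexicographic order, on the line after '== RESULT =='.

Compute (G \ add) ∪ pre:
  G ∩ del = {}  (empty — regression defined)
  G \ add = {at(office), key_at(k2,store), open(d_office_lab)} \ {at(office)} = {key_at(k2,store), open(d_office_lab)}
  ∪ pre   = {key_at(k2,store), open(d_office_lab)} ∪ {at(lab), open(d_office_lab)}
          = {at(lab), key_at(k2,store), open(d_office_lab)}

== RESULT ==
["at(lab)", "key_at(k2,store)", "open(d_office_lab)"]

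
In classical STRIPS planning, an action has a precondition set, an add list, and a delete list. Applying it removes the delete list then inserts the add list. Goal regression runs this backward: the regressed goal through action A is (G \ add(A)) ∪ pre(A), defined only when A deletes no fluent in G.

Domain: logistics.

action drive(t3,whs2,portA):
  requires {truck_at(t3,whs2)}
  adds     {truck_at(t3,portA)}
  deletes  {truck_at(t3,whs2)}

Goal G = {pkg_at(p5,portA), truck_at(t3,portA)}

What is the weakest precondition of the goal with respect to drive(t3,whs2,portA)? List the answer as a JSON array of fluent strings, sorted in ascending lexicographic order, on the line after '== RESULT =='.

Regress:
  G ∩ del = {}  (empty — regression defined)
  G \ add = {pkg_at(p5,portA), truck_at(t3,portA)} \ {truck_at(t3,portA)} = {pkg_at(p5,portA)}
  ∪ pre   = {pkg_at(p5,portA)} ∪ {truck_at(t3,whs2)}
          = {pkg_at(p5,portA), truck_at(t3,whs2)}

== RESULT ==
["pkg_at(p5,portA)", "truck_at(t3,whs2)"]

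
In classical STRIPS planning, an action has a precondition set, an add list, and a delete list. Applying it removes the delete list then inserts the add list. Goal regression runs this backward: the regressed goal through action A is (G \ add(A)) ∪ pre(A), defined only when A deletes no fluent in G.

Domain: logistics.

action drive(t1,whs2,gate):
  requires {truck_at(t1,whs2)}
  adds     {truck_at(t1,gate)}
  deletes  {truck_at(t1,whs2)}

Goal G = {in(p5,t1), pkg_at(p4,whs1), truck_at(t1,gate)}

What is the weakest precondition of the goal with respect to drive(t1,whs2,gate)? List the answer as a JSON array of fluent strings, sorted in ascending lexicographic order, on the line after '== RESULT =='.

Regress:
  G ∩ del = {}  (empty — regression defined)
  G \ add = {in(p5,t1), pkg_at(p4,whs1), truck_at(t1,gate)} \ {truck_at(t1,gate)} = {in(p5,t1), pkg_at(p4,whs1)}
  ∪ pre   = {in(p5,t1), pkg_at(p4,whs1)} ∪ {truck_at(t1,whs2)}
          = {in(p5,t1), pkg_at(p4,whs1), truck_at(t1,whs2)}

== RESULT ==
["in(p5,t1)", "pkg_at(p4,whs1)", "truck_at(t1,whs2)"]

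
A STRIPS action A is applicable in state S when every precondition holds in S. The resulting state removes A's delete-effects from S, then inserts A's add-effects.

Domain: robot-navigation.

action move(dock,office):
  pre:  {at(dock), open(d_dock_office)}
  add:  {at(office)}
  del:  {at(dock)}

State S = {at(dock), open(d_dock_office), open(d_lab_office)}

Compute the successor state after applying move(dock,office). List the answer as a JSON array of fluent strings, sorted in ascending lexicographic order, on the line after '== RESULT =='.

Compute (S \ del) ∪ add:
  pre ⊆ S: {at(dock), open(d_dock_office)} ⊆ S  — applicable
  S \ del = {open(d_dock_office), open(d_lab_office)}
  ∪ add   = {at(office), open(d_dock_office), open(d_lab_office)}

== RESULT ==
["at(office)", "open(d_dock_office)", "open(d_lab_office)"]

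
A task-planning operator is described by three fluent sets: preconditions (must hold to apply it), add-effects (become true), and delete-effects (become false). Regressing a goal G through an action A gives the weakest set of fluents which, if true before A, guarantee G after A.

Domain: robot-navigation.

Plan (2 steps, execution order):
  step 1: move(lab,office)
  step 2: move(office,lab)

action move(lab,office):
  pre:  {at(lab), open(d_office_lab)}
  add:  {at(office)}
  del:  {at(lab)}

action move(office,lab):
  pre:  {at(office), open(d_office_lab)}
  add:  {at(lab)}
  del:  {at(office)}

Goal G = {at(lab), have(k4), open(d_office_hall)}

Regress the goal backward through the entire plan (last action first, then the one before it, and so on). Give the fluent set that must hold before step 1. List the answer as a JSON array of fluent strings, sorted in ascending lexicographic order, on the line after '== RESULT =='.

Regress step by step:
  through step 2 (move(office,lab)): drop {at(lab)}, keep {have(k4), open(d_office_hall)}, require {at(office), open(d_office_lab)}
    → {at(office), have(k4), open(d_office_hall), open(d_office_lab)}
  through step 1 (move(lab,office)): drop {at(office)}, keep {have(k4), open(d_office_hall), open(d_office_lab)}, require {at(lab), open(d_office_lab)}
    → {at(lab), have(k4), open(d_office_hall), open(d_office_lab)}

== RESULT ==
["at(lab)", "have(k4)", "open(d_office_hall)", "open(d_office_lab)"]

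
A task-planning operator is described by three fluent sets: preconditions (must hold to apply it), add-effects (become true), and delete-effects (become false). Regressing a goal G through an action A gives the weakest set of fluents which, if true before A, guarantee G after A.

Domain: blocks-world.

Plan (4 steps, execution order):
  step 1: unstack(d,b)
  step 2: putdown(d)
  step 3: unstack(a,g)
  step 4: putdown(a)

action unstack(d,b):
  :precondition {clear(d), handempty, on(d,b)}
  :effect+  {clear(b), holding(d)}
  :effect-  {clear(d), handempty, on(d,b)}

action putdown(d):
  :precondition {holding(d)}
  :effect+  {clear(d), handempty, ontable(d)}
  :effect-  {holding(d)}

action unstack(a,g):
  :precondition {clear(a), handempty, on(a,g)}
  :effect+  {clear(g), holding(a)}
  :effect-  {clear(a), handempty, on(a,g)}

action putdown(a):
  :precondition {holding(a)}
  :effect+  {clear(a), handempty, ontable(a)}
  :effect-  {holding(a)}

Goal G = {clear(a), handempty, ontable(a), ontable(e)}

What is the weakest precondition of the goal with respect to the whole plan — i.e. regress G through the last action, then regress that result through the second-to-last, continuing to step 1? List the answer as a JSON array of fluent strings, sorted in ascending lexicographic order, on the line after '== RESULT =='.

Regress step by step:
  through step 4 (putdown(a)): drop {clear(a), handempty, ontable(a)}, keep {ontable(e)}, require {holding(a)}
    → {holding(a), ontable(e)}
  through step 3 (unstack(a,g)): drop {holding(a)}, keep {ontable(e)}, require {clear(a), handempty, on(a,g)}
    → {clear(a), handempty, on(a,g), ontable(e)}
  through step 2 (putdown(d)): drop {handempty}, keep {clear(a), on(a,g), ontable(e)}, require {holding(d)}
    → {clear(a), holding(d), on(a,g), ontable(e)}
  through step 1 (unstack(d,b)): drop {holding(d)}, keep {clear(a), on(a,g), ontable(e)}, require {clear(d), handempty, on(d,b)}
    → {clear(a), clear(d), handempty, on(a,g), on(d,b), ontable(e)}

== RESULT ==
["clear(a)", "clear(d)", "handempty", "on(a,g)", "on(d,b)", "ontable(e)"]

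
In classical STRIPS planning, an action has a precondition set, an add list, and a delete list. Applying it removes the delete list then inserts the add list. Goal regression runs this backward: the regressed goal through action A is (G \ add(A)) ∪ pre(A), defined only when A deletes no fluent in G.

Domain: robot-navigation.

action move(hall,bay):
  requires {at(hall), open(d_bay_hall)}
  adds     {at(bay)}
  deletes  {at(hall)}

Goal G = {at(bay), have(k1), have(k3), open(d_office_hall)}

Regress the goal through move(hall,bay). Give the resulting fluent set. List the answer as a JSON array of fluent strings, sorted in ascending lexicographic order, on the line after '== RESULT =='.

Compute (G \ add) ∪ pre:
  G ∩ del = {}  (empty — regression defined)
  G \ add = {at(bay), have(k1), have(k3), open(d_office_hall)} \ {at(bay)} = {have(k1), have(k3), open(d_office_hall)}
  ∪ pre   = {have(k1), have(k3), open(d_office_hall)} ∪ {at(hall), open(d_bay_hall)}
          = {at(hall), have(k1), have(k3), open(d_bay_hall), open(d_office_hall)}

== RESULT ==
["at(hall)", "have(k1)", "have(k3)", "open(d_bay_hall)", "open(d_office_hall)"]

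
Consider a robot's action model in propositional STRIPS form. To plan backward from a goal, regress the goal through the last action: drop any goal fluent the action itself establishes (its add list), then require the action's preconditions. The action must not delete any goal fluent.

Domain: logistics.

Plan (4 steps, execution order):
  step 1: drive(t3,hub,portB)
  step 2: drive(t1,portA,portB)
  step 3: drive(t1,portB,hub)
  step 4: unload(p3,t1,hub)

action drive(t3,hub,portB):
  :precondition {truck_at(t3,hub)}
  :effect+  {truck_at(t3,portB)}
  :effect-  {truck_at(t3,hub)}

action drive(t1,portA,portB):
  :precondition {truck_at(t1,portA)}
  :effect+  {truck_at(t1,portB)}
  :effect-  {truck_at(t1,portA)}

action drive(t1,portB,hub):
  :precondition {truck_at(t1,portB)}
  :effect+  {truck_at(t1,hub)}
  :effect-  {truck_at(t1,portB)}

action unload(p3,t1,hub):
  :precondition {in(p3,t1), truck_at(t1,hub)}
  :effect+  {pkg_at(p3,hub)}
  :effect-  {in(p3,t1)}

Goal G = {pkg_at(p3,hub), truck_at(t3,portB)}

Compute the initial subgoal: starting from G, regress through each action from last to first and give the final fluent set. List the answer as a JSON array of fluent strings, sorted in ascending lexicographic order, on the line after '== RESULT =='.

Regress step by step:
  through step 4 (unload(p3,t1,hub)): drop {pkg_at(p3,hub)}, keep {truck_at(t3,portB)}, require {in(p3,t1), truck_at(t1,hub)}
    → {in(p3,t1), truck_at(t1,hub), truck_at(t3,portB)}
  through step 3 (drive(t1,portB,hub)): drop {truck_at(t1,hub)}, keep {in(p3,t1), truck_at(t3,portB)}, require {truck_at(t1,portB)}
    → {in(p3,t1), truck_at(t1,portB), truck_at(t3,portB)}
  through step 2 (drive(t1,portA,portB)): drop {truck_at(t1,portB)}, keep {in(p3,t1), truck_at(t3,portB)}, require {truck_at(t1,portA)}
    → {in(p3,t1), truck_at(t1,portA), truck_at(t3,portB)}
  through step 1 (drive(t3,hub,portB)): drop {truck_at(t3,portB)}, keep {in(p3,t1), truck_at(t1,portA)}, require {truck_at(t3,hub)}
    → {in(p3,t1), truck_at(t1,portA), truck_at(t3,hub)}

== RESULT ==
["in(p3,t1)", "truck_at(t1,portA)", "truck_at(t3,hub)"]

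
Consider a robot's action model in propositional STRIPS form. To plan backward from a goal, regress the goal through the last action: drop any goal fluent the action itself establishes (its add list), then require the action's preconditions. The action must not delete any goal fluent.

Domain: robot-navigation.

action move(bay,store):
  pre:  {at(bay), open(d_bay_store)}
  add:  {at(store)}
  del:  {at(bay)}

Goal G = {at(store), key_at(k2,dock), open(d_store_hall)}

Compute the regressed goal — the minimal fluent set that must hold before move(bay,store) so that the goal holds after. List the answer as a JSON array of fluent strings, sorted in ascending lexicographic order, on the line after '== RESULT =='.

Compute (G \ add) ∪ pre:
  G ∩ del = {}  (empty — regression defined)
  G \ add = {at(store), key_at(k2,dock), open(d_store_hall)} \ {at(store)} = {key_at(k2,dock), open(d_store_hall)}
  ∪ pre   = {key_at(k2,dock), open(d_store_hall)} ∪ {at(bay), open(d_bay_store)}
          = {at(bay), key_at(k2,dock), open(d_bay_store), open(d_store_hall)}

== RESULT ==
["at(bay)", "key_at(k2,dock)", "open(d_bay_store)", "open(d_store_hall)"]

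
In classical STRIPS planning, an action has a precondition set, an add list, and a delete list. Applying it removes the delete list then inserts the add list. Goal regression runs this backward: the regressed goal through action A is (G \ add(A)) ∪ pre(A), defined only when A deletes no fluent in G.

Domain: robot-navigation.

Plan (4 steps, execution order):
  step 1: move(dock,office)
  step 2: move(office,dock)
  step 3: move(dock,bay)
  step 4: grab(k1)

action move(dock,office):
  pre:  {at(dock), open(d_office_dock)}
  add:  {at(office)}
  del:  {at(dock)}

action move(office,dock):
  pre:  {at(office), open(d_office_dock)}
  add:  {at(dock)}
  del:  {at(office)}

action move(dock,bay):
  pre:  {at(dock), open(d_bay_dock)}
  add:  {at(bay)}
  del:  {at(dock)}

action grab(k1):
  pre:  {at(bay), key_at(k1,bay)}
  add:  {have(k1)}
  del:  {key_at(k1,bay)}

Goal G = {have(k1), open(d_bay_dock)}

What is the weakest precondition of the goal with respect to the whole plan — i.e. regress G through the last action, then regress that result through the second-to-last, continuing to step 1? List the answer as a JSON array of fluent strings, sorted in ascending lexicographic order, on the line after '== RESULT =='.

Work backward from the goal:
  through step 4 (grab(k1)): drop {have(k1)}, keep {open(d_bay_dock)}, require {at(bay), key_at(k1,bay)}
    → {at(bay), key_at(k1,bay), open(d_bay_dock)}
  through step 3 (move(dock,bay)): drop {at(bay)}, keep {key_at(k1,bay), open(d_bay_dock)}, require {at(dock), open(d_bay_dock)}
    → {at(dock), key_at(k1,bay), open(d_bay_dock)}
  through step 2 (move(office,dock)): drop {at(dock)}, keep {key_at(k1,bay), open(d_bay_dock)}, require {at(office), open(d_office_dock)}
    → {at(office), key_at(k1,bay), open(d_bay_dock), open(d_office_dock)}
  through step 1 (move(dock,office)): drop {at(office)}, keep {key_at(k1,bay), open(d_bay_dock), open(d_office_dock)}, require {at(dock), open(d_office_dock)}
    → {at(dock), key_at(k1,bay), open(d_bay_dock), open(d_office_dock)}

== RESULT ==
["at(dock)", "key_at(k1,bay)", "open(d_bay_dock)", "open(d_office_dock)"]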